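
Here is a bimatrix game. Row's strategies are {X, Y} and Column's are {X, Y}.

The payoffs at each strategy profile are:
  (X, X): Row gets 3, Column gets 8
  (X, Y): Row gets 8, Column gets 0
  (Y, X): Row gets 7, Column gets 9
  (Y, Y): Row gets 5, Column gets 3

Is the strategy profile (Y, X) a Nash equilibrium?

At (Y, X), Row earns 7; switching to X would give 3, so Row has no profitable deviation.
Column earns 9; switching to Y would give 3, so Column has no profitable deviation.
Neither player can gain by a unilateral deviation, so this profile is a Nash equilibrium.

Yes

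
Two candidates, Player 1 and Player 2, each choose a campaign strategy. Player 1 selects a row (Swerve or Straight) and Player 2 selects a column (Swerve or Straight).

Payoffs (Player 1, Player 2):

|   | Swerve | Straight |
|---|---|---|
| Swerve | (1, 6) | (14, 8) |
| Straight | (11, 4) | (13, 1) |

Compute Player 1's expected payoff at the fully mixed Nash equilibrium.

141/11

First find q, the probability Player 2 plays Swerve, from Player 1's indifference between Swerve and Straight: q + 14(1−q) = 11q + 13(1−q), giving q = 1/11.
Since Player 1 is indifferent in equilibrium, Player 1's expected payoff equals the payoff from either row against (1/11, 10/11). Using Swerve: (1/11) + 14(10/11) = 141/11.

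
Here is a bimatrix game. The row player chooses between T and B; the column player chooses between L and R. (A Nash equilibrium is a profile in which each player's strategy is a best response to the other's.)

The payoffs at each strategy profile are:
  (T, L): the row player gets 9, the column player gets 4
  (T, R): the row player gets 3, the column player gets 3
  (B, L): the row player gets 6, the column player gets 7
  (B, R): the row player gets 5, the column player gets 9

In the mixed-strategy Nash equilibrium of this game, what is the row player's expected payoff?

27/5

First find y, the probability the column player plays L, from the row player's indifference between T and B: 9y + 3(1−y) = 6y + 5(1−y), giving y = 2/5.
Since the row player is indifferent in equilibrium, the row player's expected payoff equals the payoff from either row against (2/5, 3/5). Using T: 9(2/5) + 3(3/5) = 27/5.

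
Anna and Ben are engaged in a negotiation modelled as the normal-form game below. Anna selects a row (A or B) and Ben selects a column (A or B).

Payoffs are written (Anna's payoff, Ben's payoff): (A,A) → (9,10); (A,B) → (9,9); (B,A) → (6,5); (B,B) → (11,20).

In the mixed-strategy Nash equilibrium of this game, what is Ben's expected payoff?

First find p, the probability Anna plays A, from Ben's indifference between A and B: 10p + 5(1−p) = 9p + 20(1−p), giving p = 15/16.
Since Ben is indifferent in equilibrium, Ben's expected payoff equals the payoff from either column against (15/16, 1/16). Using A: 10(15/16) + 5(1/16) = 155/16.

155/16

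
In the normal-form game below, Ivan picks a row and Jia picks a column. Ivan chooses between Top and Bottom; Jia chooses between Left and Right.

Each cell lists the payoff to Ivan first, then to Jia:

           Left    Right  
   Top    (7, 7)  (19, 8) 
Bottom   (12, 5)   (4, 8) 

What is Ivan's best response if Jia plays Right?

Top

Against Right, Ivan earns 19 from Top and 4 from Bottom.
So Top is the best response.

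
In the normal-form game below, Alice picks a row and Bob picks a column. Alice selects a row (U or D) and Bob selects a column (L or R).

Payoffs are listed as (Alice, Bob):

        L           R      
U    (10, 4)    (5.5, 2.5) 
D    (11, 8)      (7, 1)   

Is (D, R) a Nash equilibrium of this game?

No

At (D, R), Alice earns 7; switching to U would give 5.5, so Alice has no profitable deviation.
Bob earns 1; switching to L would give 8, so Bob would deviate.
Since at least one player can profitably deviate, this is not a Nash equilibrium.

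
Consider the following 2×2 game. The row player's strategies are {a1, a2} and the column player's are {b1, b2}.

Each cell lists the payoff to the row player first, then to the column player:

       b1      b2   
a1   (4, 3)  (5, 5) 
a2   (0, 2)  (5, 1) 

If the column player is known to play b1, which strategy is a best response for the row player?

Against b1, the row player earns 4 from a1 and 0 from a2.
So a1 is the best response.

a1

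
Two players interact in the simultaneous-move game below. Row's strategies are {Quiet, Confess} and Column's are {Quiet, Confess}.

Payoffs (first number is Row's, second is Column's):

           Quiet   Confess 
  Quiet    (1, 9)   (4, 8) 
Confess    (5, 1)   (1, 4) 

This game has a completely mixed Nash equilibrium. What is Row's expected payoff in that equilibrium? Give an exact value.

19/7

First find q, the probability Column plays Quiet, from Row's indifference between Quiet and Confess: q + 4(1−q) = 5q + (1−q), giving q = 3/7.
Since Row is indifferent in equilibrium, Row's expected payoff equals the payoff from either row against (3/7, 4/7). Using Quiet: (3/7) + 4(4/7) = 19/7.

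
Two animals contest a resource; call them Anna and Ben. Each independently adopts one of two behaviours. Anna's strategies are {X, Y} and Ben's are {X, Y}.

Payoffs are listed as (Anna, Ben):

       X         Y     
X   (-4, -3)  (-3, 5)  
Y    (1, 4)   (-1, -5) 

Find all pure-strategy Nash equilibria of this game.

(Y, X)

(X, X): Anna prefers Y (1 > -4); Ben prefers Y (5 > -3) — not an equilibrium.
(X, Y): Anna prefers Y (-1 > -3) — not an equilibrium.
(Y, X): Anna gets 1 ≥ -4 from X, and Ben gets 4 ≥ -5 from Y — Nash equilibrium.
(Y, Y): Ben prefers X (4 > -5) — not an equilibrium.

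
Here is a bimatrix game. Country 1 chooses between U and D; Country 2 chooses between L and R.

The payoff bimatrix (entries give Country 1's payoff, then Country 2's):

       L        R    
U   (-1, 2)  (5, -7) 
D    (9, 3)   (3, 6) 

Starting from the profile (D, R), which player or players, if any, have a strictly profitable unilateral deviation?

Country 1 at (D, R) earns 3; deviating to U yields 5 — a strict improvement.
Country 2 earns 6; deviating to L yields 3 — not better.
Only Country 1 has a strictly profitable deviation.

Country 1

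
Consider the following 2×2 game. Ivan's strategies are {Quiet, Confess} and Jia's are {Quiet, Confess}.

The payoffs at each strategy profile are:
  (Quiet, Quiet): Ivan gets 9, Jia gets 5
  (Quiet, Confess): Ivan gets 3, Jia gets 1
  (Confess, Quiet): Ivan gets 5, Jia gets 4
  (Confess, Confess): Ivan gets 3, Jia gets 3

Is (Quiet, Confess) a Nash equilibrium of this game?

No

At (Quiet, Confess), Ivan earns 3; switching to Confess would give 3, so Ivan has no profitable deviation.
Jia earns 1; switching to Quiet would give 5, so Jia would deviate.
Since at least one player can profitably deviate, this is not a Nash equilibrium.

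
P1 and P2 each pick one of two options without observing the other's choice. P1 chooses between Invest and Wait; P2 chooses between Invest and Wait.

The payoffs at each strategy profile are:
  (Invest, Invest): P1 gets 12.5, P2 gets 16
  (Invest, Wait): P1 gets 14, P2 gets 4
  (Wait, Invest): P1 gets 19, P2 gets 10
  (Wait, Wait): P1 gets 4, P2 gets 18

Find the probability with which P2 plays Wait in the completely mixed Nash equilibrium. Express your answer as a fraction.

Let c be the probability that P2 plays Invest. In a completely mixed equilibrium, P1 must be indifferent between Invest and Wait.
P1's expected payoff from Invest is 12.5c + 14(1−c); from Wait it is 19c + 4(1−c).
Setting these equal: −1.5c + 14 = 15c + 4, so c = 20/33.
Therefore P2 plays Wait with probability 1 − 20/33 = 13/33.

13/33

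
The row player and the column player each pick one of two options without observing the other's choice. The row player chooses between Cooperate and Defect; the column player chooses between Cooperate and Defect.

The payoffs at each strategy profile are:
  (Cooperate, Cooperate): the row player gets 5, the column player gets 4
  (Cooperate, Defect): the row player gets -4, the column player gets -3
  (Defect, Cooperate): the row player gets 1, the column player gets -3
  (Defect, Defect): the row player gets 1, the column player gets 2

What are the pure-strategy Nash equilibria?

(Cooperate, Cooperate): the row player gets 5 ≥ 1 from Defect, and the column player gets 4 ≥ -3 from Defect — Nash equilibrium.
(Cooperate, Defect): the row player prefers Defect (1 > -4); the column player prefers Cooperate (4 > -3) — not an equilibrium.
(Defect, Cooperate): the row player prefers Cooperate (5 > 1); the column player prefers Defect (2 > -3) — not an equilibrium.
(Defect, Defect): the row player gets 1 ≥ -4 from Cooperate, and the column player gets 2 ≥ -3 from Cooperate — Nash equilibrium.

(Cooperate, Cooperate) and (Defect, Defect)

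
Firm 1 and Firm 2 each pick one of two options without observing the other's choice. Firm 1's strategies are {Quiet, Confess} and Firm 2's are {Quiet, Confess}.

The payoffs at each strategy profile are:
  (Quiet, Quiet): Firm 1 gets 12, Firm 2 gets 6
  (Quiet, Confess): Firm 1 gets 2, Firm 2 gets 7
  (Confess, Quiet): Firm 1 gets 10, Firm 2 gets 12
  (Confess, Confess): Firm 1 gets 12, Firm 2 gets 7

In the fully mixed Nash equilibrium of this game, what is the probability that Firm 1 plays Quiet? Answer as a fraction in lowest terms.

5/6

Let r be the probability that Firm 1 plays Quiet. In a completely mixed equilibrium, Firm 2 must be indifferent between Quiet and Confess.
Firm 2's expected payoff from Quiet is 6r + 12(1−r); from Confess it is 7r + 7(1−r).
Setting these equal: −6r + 12 = 7, so r = 5/6.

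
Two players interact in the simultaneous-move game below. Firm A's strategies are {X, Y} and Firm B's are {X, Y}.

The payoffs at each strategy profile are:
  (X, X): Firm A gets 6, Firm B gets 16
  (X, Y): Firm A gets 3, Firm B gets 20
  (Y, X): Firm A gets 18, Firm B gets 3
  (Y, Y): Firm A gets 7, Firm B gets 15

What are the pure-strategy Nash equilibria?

(X, X): Firm A prefers Y (18 > 6); Firm B prefers Y (20 > 16) — not an equilibrium.
(X, Y): Firm A prefers Y (7 > 3) — not an equilibrium.
(Y, X): Firm B prefers Y (15 > 3) — not an equilibrium.
(Y, Y): Firm A gets 7 ≥ 3 from X, and Firm B gets 15 ≥ 3 from X — Nash equilibrium.

(Y, Y)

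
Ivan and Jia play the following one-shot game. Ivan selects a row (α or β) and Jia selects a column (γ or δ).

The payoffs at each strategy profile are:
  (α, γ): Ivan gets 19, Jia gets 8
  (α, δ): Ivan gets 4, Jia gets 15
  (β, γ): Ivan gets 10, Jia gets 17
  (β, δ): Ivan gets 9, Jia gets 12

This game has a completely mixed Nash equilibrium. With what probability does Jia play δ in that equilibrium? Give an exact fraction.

Let q be the probability that Jia plays γ. In a completely mixed equilibrium, Ivan must be indifferent between α and β.
Ivan's expected payoff from α is 19q + 4(1−q); from β it is 10q + 9(1−q).
Setting these equal: 15q + 4 = q + 9, so q = 5/14.
Therefore Jia plays δ with probability 1 − 5/14 = 9/14.

9/14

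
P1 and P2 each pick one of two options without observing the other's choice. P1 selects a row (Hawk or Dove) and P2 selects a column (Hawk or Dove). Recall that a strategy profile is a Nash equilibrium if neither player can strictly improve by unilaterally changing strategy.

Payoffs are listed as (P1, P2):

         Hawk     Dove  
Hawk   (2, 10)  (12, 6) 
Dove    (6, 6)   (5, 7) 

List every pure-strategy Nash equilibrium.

(Hawk, Hawk): P1 prefers Dove (6 > 2) — not an equilibrium.
(Hawk, Dove): P2 prefers Hawk (10 > 6) — not an equilibrium.
(Dove, Hawk): P2 prefers Dove (7 > 6) — not an equilibrium.
(Dove, Dove): P1 prefers Hawk (12 > 5) — not an equilibrium.

none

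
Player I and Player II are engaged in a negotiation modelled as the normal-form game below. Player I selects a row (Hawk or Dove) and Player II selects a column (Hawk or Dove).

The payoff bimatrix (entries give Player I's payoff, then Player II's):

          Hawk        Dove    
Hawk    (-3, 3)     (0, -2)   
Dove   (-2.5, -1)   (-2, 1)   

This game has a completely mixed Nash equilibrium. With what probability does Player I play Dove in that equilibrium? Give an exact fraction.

Let r be the probability that Player I plays Hawk. In a completely mixed equilibrium, Player II must be indifferent between Hawk and Dove.
Player II's expected payoff from Hawk is 3r − (1−r); from Dove it is −2r + (1−r).
Setting these equal: 4r − 1 = −3r + 1, so r = 2/7.
Therefore Player I plays Dove with probability 1 − 2/7 = 5/7.

5/7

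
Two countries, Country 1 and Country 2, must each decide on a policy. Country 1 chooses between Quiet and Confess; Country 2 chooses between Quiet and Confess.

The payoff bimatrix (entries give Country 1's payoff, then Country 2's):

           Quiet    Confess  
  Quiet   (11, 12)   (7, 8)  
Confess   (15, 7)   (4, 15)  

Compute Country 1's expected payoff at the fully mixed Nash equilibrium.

61/7

First find q, the probability Country 2 plays Quiet, from Country 1's indifference between Quiet and Confess: 11q + 7(1−q) = 15q + 4(1−q), giving q = 3/7.
Since Country 1 is indifferent in equilibrium, Country 1's expected payoff equals the payoff from either row against (3/7, 4/7). Using Quiet: 11(3/7) + 7(4/7) = 61/7.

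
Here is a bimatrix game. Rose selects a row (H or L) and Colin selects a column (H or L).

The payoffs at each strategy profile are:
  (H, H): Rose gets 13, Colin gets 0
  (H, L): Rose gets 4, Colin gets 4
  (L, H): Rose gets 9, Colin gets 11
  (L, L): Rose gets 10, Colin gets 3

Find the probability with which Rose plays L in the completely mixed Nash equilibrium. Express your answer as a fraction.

1/3

Let r be the probability that Rose plays H. In a completely mixed equilibrium, Colin must be indifferent between H and L.
Colin's expected payoff from H is 11(1−r); from L it is 4r + 3(1−r).
Setting these equal: −11r + 11 = r + 3, so r = 2/3.
Therefore Rose plays L with probability 1 − 2/3 = 1/3.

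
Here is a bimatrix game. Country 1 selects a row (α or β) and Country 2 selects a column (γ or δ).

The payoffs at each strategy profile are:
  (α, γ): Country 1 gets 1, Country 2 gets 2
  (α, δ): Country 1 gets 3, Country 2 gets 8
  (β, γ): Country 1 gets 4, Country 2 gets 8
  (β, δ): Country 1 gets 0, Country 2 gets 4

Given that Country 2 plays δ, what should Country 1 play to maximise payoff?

Against δ, Country 1 earns 3 from α and 0 from β.
So α is the best response.

α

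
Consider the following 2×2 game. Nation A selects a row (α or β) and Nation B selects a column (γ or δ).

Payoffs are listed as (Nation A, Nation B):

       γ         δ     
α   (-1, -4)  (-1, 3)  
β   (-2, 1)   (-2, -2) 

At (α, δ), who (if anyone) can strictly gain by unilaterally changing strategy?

Neither

Nation A at (α, δ) earns -1; deviating to β yields -2 — not better.
Nation B earns 3; deviating to γ yields -4 — not better.
Neither player can strictly improve; the profile is a Nash equilibrium.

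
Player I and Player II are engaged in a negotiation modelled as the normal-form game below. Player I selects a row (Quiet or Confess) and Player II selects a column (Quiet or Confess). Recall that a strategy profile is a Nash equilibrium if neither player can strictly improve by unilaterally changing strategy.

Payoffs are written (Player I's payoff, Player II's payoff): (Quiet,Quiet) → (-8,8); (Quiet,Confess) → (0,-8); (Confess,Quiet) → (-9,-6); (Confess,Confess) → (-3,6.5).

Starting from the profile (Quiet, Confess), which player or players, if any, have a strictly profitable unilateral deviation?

Player I at (Quiet, Confess) earns 0; deviating to Confess yields -3 — not better.
Player II earns -8; deviating to Quiet yields 8 — a strict improvement.
Only Player II has a strictly profitable deviation.

Player II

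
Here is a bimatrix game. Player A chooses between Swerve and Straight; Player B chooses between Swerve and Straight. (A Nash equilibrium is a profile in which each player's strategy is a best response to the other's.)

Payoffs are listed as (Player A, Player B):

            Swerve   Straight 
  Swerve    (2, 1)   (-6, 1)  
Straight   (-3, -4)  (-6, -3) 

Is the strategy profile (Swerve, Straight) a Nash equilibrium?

Yes

At (Swerve, Straight), Player A earns -6; switching to Straight would give -6, so Player A has no profitable deviation.
Player B earns 1; switching to Swerve would give 1, so Player B has no profitable deviation.
Neither player can gain by a unilateral deviation, so this profile is a Nash equilibrium.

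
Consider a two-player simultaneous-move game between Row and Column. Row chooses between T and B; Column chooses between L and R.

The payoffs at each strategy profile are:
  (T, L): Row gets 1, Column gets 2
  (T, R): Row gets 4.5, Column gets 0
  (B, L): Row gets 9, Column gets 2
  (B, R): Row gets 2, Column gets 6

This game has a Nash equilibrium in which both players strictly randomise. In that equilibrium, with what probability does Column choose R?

16/21

Let y be the probability that Column plays L. In a completely mixed equilibrium, Row must be indifferent between T and B.
Row's expected payoff from T is y + 4.5(1−y); from B it is 9y + 2(1−y).
Setting these equal: −3.5y + 4.5 = 7y + 2, so y = 5/21.
Therefore Column plays R with probability 1 − 5/21 = 16/21.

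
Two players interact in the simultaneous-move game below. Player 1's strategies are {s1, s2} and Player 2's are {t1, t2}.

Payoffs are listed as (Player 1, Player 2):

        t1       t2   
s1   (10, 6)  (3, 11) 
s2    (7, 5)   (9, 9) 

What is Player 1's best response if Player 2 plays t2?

Against t2, Player 1 earns 3 from s1 and 9 from s2.
So s2 is the best response.

s2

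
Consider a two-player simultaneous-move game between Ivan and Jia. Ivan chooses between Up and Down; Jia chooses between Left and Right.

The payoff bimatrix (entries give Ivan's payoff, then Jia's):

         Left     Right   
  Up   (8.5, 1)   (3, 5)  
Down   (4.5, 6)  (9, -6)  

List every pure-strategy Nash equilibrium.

none

(Up, Left): Jia prefers Right (5 > 1) — not an equilibrium.
(Up, Right): Ivan prefers Down (9 > 3) — not an equilibrium.
(Down, Left): Ivan prefers Up (8.5 > 4.5) — not an equilibrium.
(Down, Right): Jia prefers Left (6 > -6) — not an equilibrium.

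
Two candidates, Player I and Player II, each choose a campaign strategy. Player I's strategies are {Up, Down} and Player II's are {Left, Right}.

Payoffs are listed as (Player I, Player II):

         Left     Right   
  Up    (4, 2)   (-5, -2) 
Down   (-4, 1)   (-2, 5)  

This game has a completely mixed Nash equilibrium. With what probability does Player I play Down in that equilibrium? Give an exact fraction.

Let r be the probability that Player I plays Up. In a completely mixed equilibrium, Player II must be indifferent between Left and Right.
Player II's expected payoff from Left is 2r + (1−r); from Right it is −2r + 5(1−r).
Setting these equal: r + 1 = −7r + 5, so r = 1/2.
Therefore Player I plays Down with probability 1 − 1/2 = 1/2.

1/2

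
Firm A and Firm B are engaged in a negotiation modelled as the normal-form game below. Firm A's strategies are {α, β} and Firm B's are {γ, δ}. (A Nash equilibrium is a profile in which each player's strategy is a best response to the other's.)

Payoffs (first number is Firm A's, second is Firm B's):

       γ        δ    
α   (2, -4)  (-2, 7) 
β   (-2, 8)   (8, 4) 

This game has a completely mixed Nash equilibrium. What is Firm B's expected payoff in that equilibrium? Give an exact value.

First find x, the probability Firm A plays α, from Firm B's indifference between γ and δ: −4x + 8(1−x) = 7x + 4(1−x), giving x = 4/15.
Since Firm B is indifferent in equilibrium, Firm B's expected payoff equals the payoff from either column against (4/15, 11/15). Using γ: −4(4/15) + 8(11/15) = 24/5.

24/5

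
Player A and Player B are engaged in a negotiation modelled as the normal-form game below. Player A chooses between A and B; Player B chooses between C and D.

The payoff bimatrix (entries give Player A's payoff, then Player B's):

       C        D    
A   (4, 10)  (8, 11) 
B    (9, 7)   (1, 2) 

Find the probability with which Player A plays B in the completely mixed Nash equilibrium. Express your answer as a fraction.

1/6

Let p be the probability that Player A plays A. In a completely mixed equilibrium, Player B must be indifferent between C and D.
Player B's expected payoff from C is 10p + 7(1−p); from D it is 11p + 2(1−p).
Setting these equal: 3p + 7 = 9p + 2, so p = 5/6.
Therefore Player A plays B with probability 1 − 5/6 = 1/6.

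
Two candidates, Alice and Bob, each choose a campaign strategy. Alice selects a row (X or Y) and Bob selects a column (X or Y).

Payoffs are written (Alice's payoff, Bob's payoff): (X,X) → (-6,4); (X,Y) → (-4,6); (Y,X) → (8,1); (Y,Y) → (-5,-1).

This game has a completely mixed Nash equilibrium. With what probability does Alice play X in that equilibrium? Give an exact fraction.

1/2

Let x be the probability that Alice plays X. In a completely mixed equilibrium, Bob must be indifferent between X and Y.
Bob's expected payoff from X is 4x + (1−x); from Y it is 6x − (1−x).
Setting these equal: 3x + 1 = 7x − 1, so x = 1/2.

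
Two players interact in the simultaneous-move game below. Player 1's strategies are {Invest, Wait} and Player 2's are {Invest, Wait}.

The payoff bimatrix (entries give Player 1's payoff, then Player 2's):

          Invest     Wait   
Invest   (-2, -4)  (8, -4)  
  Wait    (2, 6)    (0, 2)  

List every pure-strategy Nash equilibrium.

(Invest, Invest): Player 1 prefers Wait (2 > -2) — not an equilibrium.
(Invest, Wait): Player 1 gets 8 ≥ 0 from Wait, and Player 2 gets -4 ≥ -4 from Invest — Nash equilibrium.
(Wait, Invest): Player 1 gets 2 ≥ -2 from Invest, and Player 2 gets 6 ≥ 2 from Wait — Nash equilibrium.
(Wait, Wait): Player 1 prefers Invest (8 > 0); Player 2 prefers Invest (6 > 2) — not an equilibrium.

(Invest, Wait) and (Wait, Invest)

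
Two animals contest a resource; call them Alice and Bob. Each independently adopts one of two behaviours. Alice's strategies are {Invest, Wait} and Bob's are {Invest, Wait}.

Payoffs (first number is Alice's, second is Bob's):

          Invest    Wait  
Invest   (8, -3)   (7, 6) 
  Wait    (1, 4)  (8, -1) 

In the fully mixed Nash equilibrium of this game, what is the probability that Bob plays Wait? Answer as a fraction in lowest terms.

Let c be the probability that Bob plays Invest. In a completely mixed equilibrium, Alice must be indifferent between Invest and Wait.
Alice's expected payoff from Invest is 8c + 7(1−c); from Wait it is c + 8(1−c).
Setting these equal: c + 7 = −7c + 8, so c = 1/8.
Therefore Bob plays Wait with probability 1 − 1/8 = 7/8.

7/8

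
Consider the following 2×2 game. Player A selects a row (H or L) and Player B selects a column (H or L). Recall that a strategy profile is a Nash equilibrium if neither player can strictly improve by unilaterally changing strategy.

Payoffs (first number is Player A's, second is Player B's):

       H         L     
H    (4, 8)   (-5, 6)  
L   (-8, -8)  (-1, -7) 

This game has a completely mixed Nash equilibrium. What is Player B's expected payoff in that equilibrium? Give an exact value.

-8/3

First find p, the probability Player A plays H, from Player B's indifference between H and L: 8p − 8(1−p) = 6p − 7(1−p), giving p = 1/3.
Since Player B is indifferent in equilibrium, Player B's expected payoff equals the payoff from either column against (1/3, 2/3). Using H: 8(1/3) − 8(2/3) = -8/3.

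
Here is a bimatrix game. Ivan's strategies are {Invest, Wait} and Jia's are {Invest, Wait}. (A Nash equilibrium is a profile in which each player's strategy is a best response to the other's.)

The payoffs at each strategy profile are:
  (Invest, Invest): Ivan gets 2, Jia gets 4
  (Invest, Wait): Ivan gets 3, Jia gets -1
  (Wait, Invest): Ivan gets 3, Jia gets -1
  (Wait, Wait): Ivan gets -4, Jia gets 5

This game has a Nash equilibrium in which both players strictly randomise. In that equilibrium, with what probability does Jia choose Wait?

Let c be the probability that Jia plays Invest. In a completely mixed equilibrium, Ivan must be indifferent between Invest and Wait.
Ivan's expected payoff from Invest is 2c + 3(1−c); from Wait it is 3c − 4(1−c).
Setting these equal: −c + 3 = 7c − 4, so c = 7/8.
Therefore Jia plays Wait with probability 1 − 7/8 = 1/8.

1/8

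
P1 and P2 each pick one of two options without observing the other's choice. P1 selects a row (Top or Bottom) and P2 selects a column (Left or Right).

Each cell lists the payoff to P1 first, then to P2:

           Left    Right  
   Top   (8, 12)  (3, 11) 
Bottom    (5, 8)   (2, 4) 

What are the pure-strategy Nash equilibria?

(Top, Left): P1 gets 8 ≥ 5 from Bottom, and P2 gets 12 ≥ 11 from Right — Nash equilibrium.
(Top, Right): P2 prefers Left (12 > 11) — not an equilibrium.
(Bottom, Left): P1 prefers Top (8 > 5) — not an equilibrium.
(Bottom, Right): P1 prefers Top (3 > 2); P2 prefers Left (8 > 4) — not an equilibrium.

(Top, Left)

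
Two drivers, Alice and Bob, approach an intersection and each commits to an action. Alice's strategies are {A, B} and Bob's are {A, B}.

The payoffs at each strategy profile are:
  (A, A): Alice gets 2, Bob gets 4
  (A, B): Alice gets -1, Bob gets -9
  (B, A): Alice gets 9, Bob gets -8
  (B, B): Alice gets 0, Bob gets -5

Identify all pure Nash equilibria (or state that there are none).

(B, B)

(A, A): Alice prefers B (9 > 2) — not an equilibrium.
(A, B): Alice prefers B (0 > -1); Bob prefers A (4 > -9) — not an equilibrium.
(B, A): Bob prefers B (-5 > -8) — not an equilibrium.
(B, B): Alice gets 0 ≥ -1 from A, and Bob gets -5 ≥ -8 from A — Nash equilibrium.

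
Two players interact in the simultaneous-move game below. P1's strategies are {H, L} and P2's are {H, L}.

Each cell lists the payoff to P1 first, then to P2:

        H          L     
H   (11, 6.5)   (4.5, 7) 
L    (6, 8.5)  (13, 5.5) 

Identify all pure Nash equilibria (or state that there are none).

(H, H): P2 prefers L (7 > 6.5) — not an equilibrium.
(H, L): P1 prefers L (13 > 4.5) — not an equilibrium.
(L, H): P1 prefers H (11 > 6) — not an equilibrium.
(L, L): P2 prefers H (8.5 > 5.5) — not an equilibrium.

none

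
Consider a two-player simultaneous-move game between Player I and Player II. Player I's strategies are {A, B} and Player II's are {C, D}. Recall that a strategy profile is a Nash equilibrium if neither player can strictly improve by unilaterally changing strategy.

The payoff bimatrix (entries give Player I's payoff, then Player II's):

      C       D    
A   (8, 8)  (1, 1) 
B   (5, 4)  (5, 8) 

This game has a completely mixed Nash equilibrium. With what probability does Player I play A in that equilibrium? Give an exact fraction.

4/11

Let r be the probability that Player I plays A. In a completely mixed equilibrium, Player II must be indifferent between C and D.
Player II's expected payoff from C is 8r + 4(1−r); from D it is r + 8(1−r).
Setting these equal: 4r + 4 = −7r + 8, so r = 4/11.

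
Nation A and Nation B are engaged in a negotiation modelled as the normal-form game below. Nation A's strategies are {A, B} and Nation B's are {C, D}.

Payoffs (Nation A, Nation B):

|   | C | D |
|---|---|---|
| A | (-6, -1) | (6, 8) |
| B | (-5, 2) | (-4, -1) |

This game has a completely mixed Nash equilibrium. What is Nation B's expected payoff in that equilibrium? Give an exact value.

5/4

First find p, the probability Nation A plays A, from Nation B's indifference between C and D: −p + 2(1−p) = 8p − (1−p), giving p = 1/4.
Since Nation B is indifferent in equilibrium, Nation B's expected payoff equals the payoff from either column against (1/4, 3/4). Using C: −(1/4) + 2(3/4) = 5/4.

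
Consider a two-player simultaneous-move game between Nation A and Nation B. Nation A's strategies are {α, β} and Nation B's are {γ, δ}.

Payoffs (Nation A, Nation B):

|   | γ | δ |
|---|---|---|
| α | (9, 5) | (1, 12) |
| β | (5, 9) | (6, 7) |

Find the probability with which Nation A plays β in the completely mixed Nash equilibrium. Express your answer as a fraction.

7/9

Let x be the probability that Nation A plays α. In a completely mixed equilibrium, Nation B must be indifferent between γ and δ.
Nation B's expected payoff from γ is 5x + 9(1−x); from δ it is 12x + 7(1−x).
Setting these equal: −4x + 9 = 5x + 7, so x = 2/9.
Therefore Nation A plays β with probability 1 − 2/9 = 7/9.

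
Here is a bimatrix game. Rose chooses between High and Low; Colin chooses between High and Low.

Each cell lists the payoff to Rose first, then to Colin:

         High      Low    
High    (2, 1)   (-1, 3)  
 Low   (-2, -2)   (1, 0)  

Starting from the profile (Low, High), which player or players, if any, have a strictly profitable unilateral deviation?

Rose at (Low, High) earns -2; deviating to High yields 2 — a strict improvement.
Colin earns -2; deviating to Low yields 0 — a strict improvement.
Both Rose and Colin have strictly profitable deviations.

Both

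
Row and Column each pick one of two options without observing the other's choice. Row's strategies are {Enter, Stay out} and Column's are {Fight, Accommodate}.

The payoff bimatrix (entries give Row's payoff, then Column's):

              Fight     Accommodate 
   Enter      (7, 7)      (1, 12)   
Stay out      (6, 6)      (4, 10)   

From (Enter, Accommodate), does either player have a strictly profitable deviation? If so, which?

Row at (Enter, Accommodate) earns 1; deviating to Stay out yields 4 — a strict improvement.
Column earns 12; deviating to Fight yields 7 — not better.
Only Row has a strictly profitable deviation.

Row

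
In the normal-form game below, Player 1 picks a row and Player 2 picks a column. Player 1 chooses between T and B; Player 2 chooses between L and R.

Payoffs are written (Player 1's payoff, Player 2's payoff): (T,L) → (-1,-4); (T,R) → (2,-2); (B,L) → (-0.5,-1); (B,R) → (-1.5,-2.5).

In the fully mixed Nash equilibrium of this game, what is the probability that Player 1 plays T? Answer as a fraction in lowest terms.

Let p be the probability that Player 1 plays T. In a completely mixed equilibrium, Player 2 must be indifferent between L and R.
Player 2's expected payoff from L is −4p − (1−p); from R it is −2p − 2.5(1−p).
Setting these equal: −3p − 1 = 0.5p − 2.5, so p = 3/7.

3/7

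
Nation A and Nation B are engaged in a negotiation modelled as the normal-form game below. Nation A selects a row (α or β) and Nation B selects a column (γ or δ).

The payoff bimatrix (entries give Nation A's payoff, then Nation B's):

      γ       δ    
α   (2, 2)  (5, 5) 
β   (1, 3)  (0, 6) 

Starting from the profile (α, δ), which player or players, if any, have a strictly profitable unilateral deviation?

Nation A at (α, δ) earns 5; deviating to β yields 0 — not better.
Nation B earns 5; deviating to γ yields 2 — not better.
Neither player can strictly improve; the profile is a Nash equilibrium.

Neither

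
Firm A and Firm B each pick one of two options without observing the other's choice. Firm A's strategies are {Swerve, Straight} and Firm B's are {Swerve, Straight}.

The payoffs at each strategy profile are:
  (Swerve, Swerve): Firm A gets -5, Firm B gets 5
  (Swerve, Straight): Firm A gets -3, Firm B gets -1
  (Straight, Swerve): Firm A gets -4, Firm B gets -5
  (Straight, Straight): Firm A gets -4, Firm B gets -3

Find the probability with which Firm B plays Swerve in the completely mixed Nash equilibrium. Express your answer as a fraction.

1/2

Let c be the probability that Firm B plays Swerve. In a completely mixed equilibrium, Firm A must be indifferent between Swerve and Straight.
Firm A's expected payoff from Swerve is −5c − 3(1−c); from Straight it is −4c − 4(1−c).
Setting these equal: −2c − 3 = -4, so c = 1/2.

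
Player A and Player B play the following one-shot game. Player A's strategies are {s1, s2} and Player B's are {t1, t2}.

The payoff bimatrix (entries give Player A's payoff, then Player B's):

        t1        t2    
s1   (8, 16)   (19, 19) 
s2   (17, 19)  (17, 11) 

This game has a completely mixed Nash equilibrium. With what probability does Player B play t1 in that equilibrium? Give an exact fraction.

2/11

Let y be the probability that Player B plays t1. In a completely mixed equilibrium, Player A must be indifferent between s1 and s2.
Player A's expected payoff from s1 is 8y + 19(1−y); from s2 it is 17y + 17(1−y).
Setting these equal: −11y + 19 = 17, so y = 2/11.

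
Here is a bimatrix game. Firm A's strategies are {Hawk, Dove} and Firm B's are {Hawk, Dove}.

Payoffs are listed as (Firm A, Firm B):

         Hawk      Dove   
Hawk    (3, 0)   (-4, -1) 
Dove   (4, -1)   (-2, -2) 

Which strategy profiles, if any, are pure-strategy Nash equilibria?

(Dove, Hawk)

(Hawk, Hawk): Firm A prefers Dove (4 > 3) — not an equilibrium.
(Hawk, Dove): Firm A prefers Dove (-2 > -4); Firm B prefers Hawk (0 > -1) — not an equilibrium.
(Dove, Hawk): Firm A gets 4 ≥ 3 from Hawk, and Firm B gets -1 ≥ -2 from Dove — Nash equilibrium.
(Dove, Dove): Firm B prefers Hawk (-1 > -2) — not an equilibrium.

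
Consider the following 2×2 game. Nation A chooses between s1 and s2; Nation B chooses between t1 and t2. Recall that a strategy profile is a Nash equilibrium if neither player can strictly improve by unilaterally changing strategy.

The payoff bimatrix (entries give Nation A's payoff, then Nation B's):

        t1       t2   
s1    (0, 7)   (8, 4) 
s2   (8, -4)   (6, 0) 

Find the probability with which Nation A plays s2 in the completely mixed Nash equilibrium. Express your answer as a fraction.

3/7

Let p be the probability that Nation A plays s1. In a completely mixed equilibrium, Nation B must be indifferent between t1 and t2.
Nation B's expected payoff from t1 is 7p − 4(1−p); from t2 it is 4p.
Setting these equal: 11p − 4 = 4p, so p = 4/7.
Therefore Nation A plays s2 with probability 1 − 4/7 = 3/7.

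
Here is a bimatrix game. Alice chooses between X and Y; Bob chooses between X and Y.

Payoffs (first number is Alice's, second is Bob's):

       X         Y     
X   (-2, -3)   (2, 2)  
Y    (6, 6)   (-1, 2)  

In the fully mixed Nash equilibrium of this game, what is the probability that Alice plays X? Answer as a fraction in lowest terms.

4/9

Let r be the probability that Alice plays X. In a completely mixed equilibrium, Bob must be indifferent between X and Y.
Bob's expected payoff from X is −3r + 6(1−r); from Y it is 2r + 2(1−r).
Setting these equal: −9r + 6 = 2, so r = 4/9.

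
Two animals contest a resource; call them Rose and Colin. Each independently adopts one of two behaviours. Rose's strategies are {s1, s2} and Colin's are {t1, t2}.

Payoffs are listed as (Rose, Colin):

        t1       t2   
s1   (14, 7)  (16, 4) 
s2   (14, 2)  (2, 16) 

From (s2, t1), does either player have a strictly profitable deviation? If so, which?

Rose at (s2, t1) earns 14; deviating to s1 yields 14 — not better.
Colin earns 2; deviating to t2 yields 16 — a strict improvement.
Only Colin has a strictly profitable deviation.

Colin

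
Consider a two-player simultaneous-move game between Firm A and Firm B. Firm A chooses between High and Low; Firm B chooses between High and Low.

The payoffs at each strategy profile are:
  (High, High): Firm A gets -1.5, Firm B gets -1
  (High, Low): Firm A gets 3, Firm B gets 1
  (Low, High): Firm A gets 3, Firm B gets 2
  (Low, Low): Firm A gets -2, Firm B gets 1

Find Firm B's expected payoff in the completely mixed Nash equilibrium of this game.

1

First find x, the probability Firm A plays High, from Firm B's indifference between High and Low: −x + 2(1−x) = x + (1−x), giving x = 1/3.
Since Firm B is indifferent in equilibrium, Firm B's expected payoff equals the payoff from either column against (1/3, 2/3). Using High: −(1/3) + 2(2/3) = 1.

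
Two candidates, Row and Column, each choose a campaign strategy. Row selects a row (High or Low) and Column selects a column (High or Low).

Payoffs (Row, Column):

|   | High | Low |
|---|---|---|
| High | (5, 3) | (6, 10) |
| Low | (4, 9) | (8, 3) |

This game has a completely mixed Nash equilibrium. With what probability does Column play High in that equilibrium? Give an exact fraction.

2/3

Let y be the probability that Column plays High. In a completely mixed equilibrium, Row must be indifferent between High and Low.
Row's expected payoff from High is 5y + 6(1−y); from Low it is 4y + 8(1−y).
Setting these equal: −y + 6 = −4y + 8, so y = 2/3.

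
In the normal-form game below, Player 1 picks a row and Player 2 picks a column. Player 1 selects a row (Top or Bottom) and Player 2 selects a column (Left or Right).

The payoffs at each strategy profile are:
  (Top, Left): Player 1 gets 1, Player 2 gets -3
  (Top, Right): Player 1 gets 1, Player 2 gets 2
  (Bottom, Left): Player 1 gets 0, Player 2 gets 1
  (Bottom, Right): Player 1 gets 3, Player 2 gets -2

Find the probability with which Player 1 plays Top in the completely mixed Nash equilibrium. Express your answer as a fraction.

Let r be the probability that Player 1 plays Top. In a completely mixed equilibrium, Player 2 must be indifferent between Left and Right.
Player 2's expected payoff from Left is −3r + (1−r); from Right it is 2r − 2(1−r).
Setting these equal: −4r + 1 = 4r − 2, so r = 3/8.

3/8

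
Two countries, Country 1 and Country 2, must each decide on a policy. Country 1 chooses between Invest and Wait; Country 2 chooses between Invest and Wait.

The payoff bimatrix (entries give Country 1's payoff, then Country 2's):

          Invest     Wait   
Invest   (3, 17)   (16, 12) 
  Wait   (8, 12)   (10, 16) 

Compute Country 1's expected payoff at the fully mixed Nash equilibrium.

98/11

First find y, the probability Country 2 plays Invest, from Country 1's indifference between Invest and Wait: 3y + 16(1−y) = 8y + 10(1−y), giving y = 6/11.
Since Country 1 is indifferent in equilibrium, Country 1's expected payoff equals the payoff from either row against (6/11, 5/11). Using Invest: 3(6/11) + 16(5/11) = 98/11.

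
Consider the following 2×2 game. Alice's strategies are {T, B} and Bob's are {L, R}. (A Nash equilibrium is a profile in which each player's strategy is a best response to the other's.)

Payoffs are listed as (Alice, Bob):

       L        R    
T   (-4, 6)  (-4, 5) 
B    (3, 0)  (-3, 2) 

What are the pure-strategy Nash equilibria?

(T, L): Alice prefers B (3 > -4) — not an equilibrium.
(T, R): Alice prefers B (-3 > -4); Bob prefers L (6 > 5) — not an equilibrium.
(B, L): Bob prefers R (2 > 0) — not an equilibrium.
(B, R): Alice gets -3 ≥ -4 from T, and Bob gets 2 ≥ 0 from L — Nash equilibrium.

(B, R)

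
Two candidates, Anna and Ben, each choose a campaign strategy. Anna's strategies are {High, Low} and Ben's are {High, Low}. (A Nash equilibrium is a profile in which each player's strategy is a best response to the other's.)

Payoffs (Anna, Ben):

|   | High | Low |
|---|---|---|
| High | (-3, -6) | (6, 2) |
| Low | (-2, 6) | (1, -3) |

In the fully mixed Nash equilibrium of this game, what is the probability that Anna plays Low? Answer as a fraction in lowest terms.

Let x be the probability that Anna plays High. In a completely mixed equilibrium, Ben must be indifferent between High and Low.
Ben's expected payoff from High is −6x + 6(1−x); from Low it is 2x − 3(1−x).
Setting these equal: −12x + 6 = 5x − 3, so x = 9/17.
Therefore Anna plays Low with probability 1 − 9/17 = 8/17.

8/17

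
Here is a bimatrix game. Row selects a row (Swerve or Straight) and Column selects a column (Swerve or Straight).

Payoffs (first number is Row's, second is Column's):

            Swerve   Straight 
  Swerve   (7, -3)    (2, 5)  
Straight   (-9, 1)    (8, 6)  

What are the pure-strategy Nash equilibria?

(Straight, Straight)

(Swerve, Swerve): Column prefers Straight (5 > -3) — not an equilibrium.
(Swerve, Straight): Row prefers Straight (8 > 2) — not an equilibrium.
(Straight, Swerve): Row prefers Swerve (7 > -9); Column prefers Straight (6 > 1) — not an equilibrium.
(Straight, Straight): Row gets 8 ≥ 2 from Swerve, and Column gets 6 ≥ 1 from Swerve — Nash equilibrium.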